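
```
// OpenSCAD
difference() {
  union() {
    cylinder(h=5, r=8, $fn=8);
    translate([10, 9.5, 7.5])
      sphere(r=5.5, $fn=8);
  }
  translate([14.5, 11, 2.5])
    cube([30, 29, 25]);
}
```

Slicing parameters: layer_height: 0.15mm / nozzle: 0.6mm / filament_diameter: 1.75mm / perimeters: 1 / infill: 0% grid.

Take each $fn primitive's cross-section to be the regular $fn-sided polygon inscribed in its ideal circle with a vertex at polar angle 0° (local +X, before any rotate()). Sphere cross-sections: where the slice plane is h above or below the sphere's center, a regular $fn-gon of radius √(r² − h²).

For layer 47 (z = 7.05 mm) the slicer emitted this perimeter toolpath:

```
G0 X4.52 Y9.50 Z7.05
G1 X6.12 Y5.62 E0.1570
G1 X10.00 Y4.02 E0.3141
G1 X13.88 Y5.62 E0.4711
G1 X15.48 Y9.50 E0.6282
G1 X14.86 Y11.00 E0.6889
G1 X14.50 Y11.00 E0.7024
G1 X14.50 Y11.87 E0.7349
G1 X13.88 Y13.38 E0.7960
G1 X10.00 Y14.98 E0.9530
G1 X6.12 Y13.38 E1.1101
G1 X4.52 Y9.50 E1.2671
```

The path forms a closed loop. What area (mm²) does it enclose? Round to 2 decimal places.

Apply the shoelace formula to the sequence of (X, Y) vertices; enclosed area = 84.89 mm².

84.89 mm²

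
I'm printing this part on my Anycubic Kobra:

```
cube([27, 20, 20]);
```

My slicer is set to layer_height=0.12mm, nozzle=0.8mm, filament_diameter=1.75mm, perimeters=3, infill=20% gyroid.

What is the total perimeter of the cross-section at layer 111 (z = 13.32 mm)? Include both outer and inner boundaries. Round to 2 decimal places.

At z = 13.32 mm: the 27×20 cube contributes its full rectangle (perimeter 94.00 mm). Overall, the cross-section is a single solid region. Total boundary length (outer) = 94.00 mm.

94.00 mm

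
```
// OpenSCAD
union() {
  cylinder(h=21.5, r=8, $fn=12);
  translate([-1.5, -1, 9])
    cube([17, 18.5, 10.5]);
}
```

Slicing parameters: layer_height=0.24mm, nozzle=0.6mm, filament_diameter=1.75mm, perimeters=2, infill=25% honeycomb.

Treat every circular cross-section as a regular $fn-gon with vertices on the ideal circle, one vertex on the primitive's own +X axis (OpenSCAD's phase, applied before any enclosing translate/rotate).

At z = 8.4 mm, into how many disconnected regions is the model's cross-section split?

1

At z = 8.4 mm: the r=8 cylinder gives a regular 12-gon of circumradius 8 (constant along its height); the cube at (-1.5, -1) is absent (z outside [9, 19.5]); Merging all regions: only the r=8 cylinder is present, so the union is just that shape — 1 connected region. The result has 1 disconnected region.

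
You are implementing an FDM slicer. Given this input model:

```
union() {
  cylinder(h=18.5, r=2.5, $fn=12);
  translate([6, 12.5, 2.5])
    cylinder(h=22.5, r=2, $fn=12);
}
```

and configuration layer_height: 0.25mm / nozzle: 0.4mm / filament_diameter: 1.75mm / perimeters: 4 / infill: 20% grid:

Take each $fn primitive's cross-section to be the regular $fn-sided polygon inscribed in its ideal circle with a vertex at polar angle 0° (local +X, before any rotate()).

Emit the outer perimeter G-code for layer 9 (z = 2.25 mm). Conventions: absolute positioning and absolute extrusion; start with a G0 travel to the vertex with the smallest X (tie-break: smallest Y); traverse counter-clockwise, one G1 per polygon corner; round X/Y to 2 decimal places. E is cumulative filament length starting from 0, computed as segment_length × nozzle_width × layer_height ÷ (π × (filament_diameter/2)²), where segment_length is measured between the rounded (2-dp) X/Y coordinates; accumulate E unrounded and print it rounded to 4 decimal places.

At z = 2.25 mm: the r=2.5 cylinder gives a regular 12-gon of circumradius 2.5 (constant along its height); the cylinder at (6, 12.5) does not reach this height (z outside [2.5, 25]); Combining (union): only the r=2.5 cylinder is present, so the union is just that shape — 1 connected region. The outline is a single polygon with 12 vertices. Extrusion per mm of travel: 0.4 × 0.25 / (π × 0.875²) = 0.041575. Accumulating E over each segment gives final E = 0.6464.

G0 X-2.50 Y0.00 Z2.25
G1 X-2.17 Y-1.25 E0.0537
G1 X-1.25 Y-2.17 E0.1078
G1 X0.00 Y-2.50 E0.1616
G1 X1.25 Y-2.17 E0.2153
G1 X2.17 Y-1.25 E0.2694
G1 X2.50 Y0.00 E0.3232
G1 X2.17 Y1.25 E0.3769
G1 X1.25 Y2.17 E0.4310
G1 X0.00 Y2.50 E0.4848
G1 X-1.25 Y2.17 E0.5385
G1 X-2.17 Y1.25 E0.5926
G1 X-2.50 Y0.00 E0.6464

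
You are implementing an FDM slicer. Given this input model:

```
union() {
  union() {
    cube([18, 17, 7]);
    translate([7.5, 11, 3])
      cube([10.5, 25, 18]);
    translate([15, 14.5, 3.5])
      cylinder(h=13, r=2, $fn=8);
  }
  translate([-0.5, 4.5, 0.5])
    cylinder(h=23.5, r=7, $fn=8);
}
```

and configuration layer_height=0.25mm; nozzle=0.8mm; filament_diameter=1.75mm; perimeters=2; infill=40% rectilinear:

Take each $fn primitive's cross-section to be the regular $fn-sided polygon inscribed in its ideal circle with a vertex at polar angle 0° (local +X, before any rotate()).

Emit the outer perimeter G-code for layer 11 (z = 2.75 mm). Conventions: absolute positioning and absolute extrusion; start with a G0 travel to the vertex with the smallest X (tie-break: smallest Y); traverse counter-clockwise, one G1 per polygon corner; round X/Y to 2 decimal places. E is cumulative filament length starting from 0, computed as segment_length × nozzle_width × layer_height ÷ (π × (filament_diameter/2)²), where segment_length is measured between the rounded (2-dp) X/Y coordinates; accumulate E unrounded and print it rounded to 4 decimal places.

G0 X-7.50 Y4.50 Z2.75
G1 X-5.45 Y-0.45 E0.4455
G1 X-0.50 Y-2.50 E0.8910
G1 X4.45 Y-0.45 E1.3365
G1 X4.64 Y0.00 E1.3771
G1 X18.00 Y0.00 E2.4880
G1 X18.00 Y17.00 E3.9015
G1 X0.00 Y17.00 E5.3983
G1 X0.00 Y11.29 E5.8730
G1 X-0.50 Y11.50 E5.9181
G1 X-5.45 Y9.45 E6.3636
G1 X-7.50 Y4.50 E6.8091

At z = 2.75 mm: the cube is present — its section is the full 18×17 rectangle; the cube at (7.5, 11) is absent (z outside [3, 21]); the cylinder at (15, 14.5) does not reach this height (z outside [3.5, 16.5]); Merging all regions: only the 18×17 cube is present, so the union is just that shape — 1 connected region; the cylinder at (-0.5, 4.5): section is a regular 8-gon, circumradius r=7; Taking the union: the regions partially overlap (shared area 56.26 mm²), so overlapping operands fuse into one piece — 1 connected region. The outline is a single polygon with 11 vertices. Extrusion per mm of travel: 0.8 × 0.25 / (π × 0.875²) = 0.083150. Accumulating E over each segment gives final E = 6.8091.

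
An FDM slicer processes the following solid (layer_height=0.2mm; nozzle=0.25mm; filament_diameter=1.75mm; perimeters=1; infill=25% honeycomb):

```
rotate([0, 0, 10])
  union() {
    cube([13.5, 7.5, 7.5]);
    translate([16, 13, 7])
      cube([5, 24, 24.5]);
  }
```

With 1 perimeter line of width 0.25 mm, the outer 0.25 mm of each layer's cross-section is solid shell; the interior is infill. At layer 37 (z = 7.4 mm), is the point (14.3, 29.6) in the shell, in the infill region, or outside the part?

At z = 7.4 mm: the 13.5×7.5 cube contributes its full rectangle; the cube at (16, 13) is present — its section is the full 5×24 rectangle; Taking the union: the 2 present regions are separate (no shared area or edge), so areas and boundary lengths simply add and each stays a separate island — 2 connected regions; (rotated 10° about Z; rotation is an isometry so areas/perimeters/island counts are preserved). Overall, the cross-section has 2 separate islands. Undo the 10° rotation: the query point maps to (19.223, 26.667) in the un-rotated model frame. The nearest boundary edge runs (21.00, 37.00)→(21.00, 13.00); distance from the point to it = 1.78 mm. (Shell/infill is judged within the island containing the point — the largest one.) The point is inside the cross-section and 1.78 mm from the nearest boundary — more than the 0.25 mm shell width (1 × 0.25), so it's in the infill interior.

infill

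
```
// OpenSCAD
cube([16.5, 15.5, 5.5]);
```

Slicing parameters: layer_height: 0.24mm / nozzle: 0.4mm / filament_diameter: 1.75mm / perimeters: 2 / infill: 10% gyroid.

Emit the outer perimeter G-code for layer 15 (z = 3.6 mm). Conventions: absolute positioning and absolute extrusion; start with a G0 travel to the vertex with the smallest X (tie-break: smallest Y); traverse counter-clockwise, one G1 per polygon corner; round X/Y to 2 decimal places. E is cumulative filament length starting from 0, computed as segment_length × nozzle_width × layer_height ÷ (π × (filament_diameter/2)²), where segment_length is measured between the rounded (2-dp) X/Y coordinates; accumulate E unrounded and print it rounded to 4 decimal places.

At z = 3.6 mm: the cube (footprint 16.5×15.5) is included at this height. The outline is a single polygon with 4 vertices. Extrusion per mm of travel: 0.4 × 0.24 / (π × 0.875²) = 0.039912. Accumulating E over each segment gives final E = 2.5544.

G0 X0.00 Y0.00 Z3.60
G1 X16.50 Y0.00 E0.6586
G1 X16.50 Y15.50 E1.2772
G1 X0.00 Y15.50 E1.9357
G1 X0.00 Y0.00 E2.5544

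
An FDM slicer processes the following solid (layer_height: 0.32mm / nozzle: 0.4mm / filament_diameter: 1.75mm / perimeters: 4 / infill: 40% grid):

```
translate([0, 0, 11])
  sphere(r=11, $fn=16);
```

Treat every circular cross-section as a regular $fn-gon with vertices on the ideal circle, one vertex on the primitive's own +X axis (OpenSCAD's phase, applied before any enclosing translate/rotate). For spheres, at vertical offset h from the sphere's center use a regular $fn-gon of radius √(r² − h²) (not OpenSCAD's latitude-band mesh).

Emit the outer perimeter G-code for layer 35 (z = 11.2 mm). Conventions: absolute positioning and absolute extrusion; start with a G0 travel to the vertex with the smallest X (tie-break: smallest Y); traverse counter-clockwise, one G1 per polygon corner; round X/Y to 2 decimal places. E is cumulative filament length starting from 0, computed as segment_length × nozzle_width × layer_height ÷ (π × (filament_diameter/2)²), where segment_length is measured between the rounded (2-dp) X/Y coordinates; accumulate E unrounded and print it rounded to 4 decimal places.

G0 X-11.00 Y0.00 Z11.20
G1 X-10.16 Y-4.21 E0.2285
G1 X-7.78 Y-7.78 E0.4568
G1 X-4.21 Y-10.16 E0.6851
G1 X0.00 Y-11.00 E0.9136
G1 X4.21 Y-10.16 E1.1420
G1 X7.78 Y-7.78 E1.3704
G1 X10.16 Y-4.21 E1.5987
G1 X11.00 Y0.00 E1.8271
G1 X10.16 Y4.21 E2.0556
G1 X7.78 Y7.78 E2.2839
G1 X4.21 Y10.16 E2.5123
G1 X0.00 Y11.00 E2.7407
G1 X-4.21 Y10.16 E2.9692
G1 X-7.78 Y7.78 E3.1975
G1 X-10.16 Y4.21 E3.4258
G1 X-11.00 Y0.00 E3.6543

At z = 11.2 mm: the sphere: section is a regular 16-gon, circumradius = √(r²−h²) = √(11²−0.2²) = 10.998. The outline is a single polygon with 16 vertices. Extrusion per mm of travel: 0.4 × 0.32 / (π × 0.875²) = 0.053216. Accumulating E over each segment gives final E = 3.6543.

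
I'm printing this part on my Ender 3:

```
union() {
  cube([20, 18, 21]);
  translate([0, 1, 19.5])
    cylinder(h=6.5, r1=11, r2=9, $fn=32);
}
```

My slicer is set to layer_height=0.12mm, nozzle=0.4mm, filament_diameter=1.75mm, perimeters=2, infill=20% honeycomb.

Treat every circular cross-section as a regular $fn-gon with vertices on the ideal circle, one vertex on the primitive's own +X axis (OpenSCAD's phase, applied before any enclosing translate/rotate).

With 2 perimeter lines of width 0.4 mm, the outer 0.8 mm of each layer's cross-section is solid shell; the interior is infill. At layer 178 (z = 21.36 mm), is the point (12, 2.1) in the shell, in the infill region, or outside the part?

At z = 21.36 mm: the cube is not intersected at this z (z outside [0, 21]); the cone at (0, 1): at t=0.286 of its height the radius interpolates to r₁+(r₂−r₁)t = 10.428, giving a regular 32-gon of that circumradius; Taking the union: only the cone at (0, 1) is present, so the union is just that shape — 1 connected region. Overall, the cross-section is a single solid region. The nearest boundary edge runs (10.43, 1.00)→(10.23, 3.03); distance from the point to it = 1.67 mm. The point is not inside any of the regions above, so it lies outside the cross-section (1.67 mm from the nearest boundary).

outside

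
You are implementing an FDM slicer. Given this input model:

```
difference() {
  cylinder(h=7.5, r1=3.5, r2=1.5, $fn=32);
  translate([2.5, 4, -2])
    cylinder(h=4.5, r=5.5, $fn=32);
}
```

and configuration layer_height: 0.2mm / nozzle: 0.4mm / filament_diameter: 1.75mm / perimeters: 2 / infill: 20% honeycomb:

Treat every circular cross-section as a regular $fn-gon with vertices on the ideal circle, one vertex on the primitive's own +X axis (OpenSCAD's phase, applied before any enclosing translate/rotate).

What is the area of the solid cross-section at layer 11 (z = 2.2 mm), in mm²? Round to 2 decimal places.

At z = 2.2 mm: the cone contributes a regular 32-gon of circumradius 2.913 (interpolated between r1=3.5 and r2=1.5 at t=0.293) (area = (32/2)·2.913²·sin(360°/32) = 26.49 mm²); the r=5.5 cylinder at (2.5, 4) contributes a regular 32-gon of circumradius 5.5 (area = (32/2)·5.500²·sin(360°/32) = 94.42 mm²); After the difference (first − rest): starting from the cone (26.49 mm²), the r=5.5 cylinder at (2.5, 4) partially overlaps it — only the 16.13 mm² overlap (of its 94.42 mm²) is removed, clipping the outline — area = 10.36 mm². Overall, the cross-section is a single solid region. Net area = 10.36 mm².

10.36 mm²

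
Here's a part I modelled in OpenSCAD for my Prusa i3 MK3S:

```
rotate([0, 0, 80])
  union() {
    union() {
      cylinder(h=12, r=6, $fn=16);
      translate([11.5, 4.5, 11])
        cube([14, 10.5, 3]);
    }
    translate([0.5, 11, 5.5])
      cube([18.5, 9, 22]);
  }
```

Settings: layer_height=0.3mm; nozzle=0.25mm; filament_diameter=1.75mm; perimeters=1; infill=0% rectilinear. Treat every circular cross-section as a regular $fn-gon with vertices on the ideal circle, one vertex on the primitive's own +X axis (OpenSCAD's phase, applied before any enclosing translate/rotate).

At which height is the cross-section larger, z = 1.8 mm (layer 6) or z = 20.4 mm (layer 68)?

Layer 6 (z = 1.8): the cylinder: section is a regular 16-gon, circumradius r=6 (area = (16/2)·6.000²·sin(360°/16) = 110.21 mm²); the cube at (11.5, 4.5) is absent (z outside [11, 14]); Taking the union: only the r=6 cylinder is present, so the union is just that shape — area = 110.21 mm²; the cube at (0.5, 11) is absent (z outside [5.5, 27.5]); Merging all regions: only the result so far is present, so the union is just that shape — area = 110.21 mm²; (whole slice rotated 80° about Z — lengths, areas and connectivity unchanged). So its area = 110.21 mm². Layer 68 (z = 20.4): the cylinder is absent (z outside [0, 12]); the cube at (11.5, 4.5) is not intersected at this z (z outside [11, 14]); Taking the union: nothing is present at this height; the cube at (0.5, 11) (footprint 18.5×9) is included at this height (area 166.50 mm²); Merging all regions: only the 18.5×9 cube at (0.5, 11) is present, so the union is just that shape — area = 166.50 mm²; (rotated 80° about Z; rotation is an isometry so areas/perimeters/island counts are preserved). So its area = 166.50 mm². Layer 68 is larger (166.50 vs 110.21 mm²).

layer 68 (z = 20.4 mm)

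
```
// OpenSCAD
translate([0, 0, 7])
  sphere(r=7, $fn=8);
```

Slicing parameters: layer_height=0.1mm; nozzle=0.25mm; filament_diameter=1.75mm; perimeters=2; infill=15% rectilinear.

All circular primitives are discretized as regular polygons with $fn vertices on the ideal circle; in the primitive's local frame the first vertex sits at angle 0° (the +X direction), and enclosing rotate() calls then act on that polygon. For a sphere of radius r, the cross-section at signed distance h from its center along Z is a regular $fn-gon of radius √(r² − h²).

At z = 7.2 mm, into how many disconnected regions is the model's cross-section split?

1

At z = 7.2 mm: the r=7 sphere contributes a regular 8-gon of circumradius √(7²−0.2²) = 6.997. The result has 1 disconnected region.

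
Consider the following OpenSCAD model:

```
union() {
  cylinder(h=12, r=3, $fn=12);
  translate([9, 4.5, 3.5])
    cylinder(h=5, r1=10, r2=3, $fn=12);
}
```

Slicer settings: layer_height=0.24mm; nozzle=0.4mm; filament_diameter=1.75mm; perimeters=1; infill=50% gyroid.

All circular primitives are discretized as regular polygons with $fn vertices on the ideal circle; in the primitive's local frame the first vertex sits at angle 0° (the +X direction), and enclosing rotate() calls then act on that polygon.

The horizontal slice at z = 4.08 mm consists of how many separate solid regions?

1

At z = 4.08 mm: the r=3 cylinder contributes a regular 12-gon of circumradius 3; the cone at (9, 4.5): at t=0.116 of its height the radius interpolates to r₁+(r₂−r₁)t = 9.188, giving a regular 12-gon of that circumradius; Combining (union): the regions partially overlap (shared area 6.56 mm²), so overlapping operands fuse into one piece — 1 connected region. The result has 1 disconnected region.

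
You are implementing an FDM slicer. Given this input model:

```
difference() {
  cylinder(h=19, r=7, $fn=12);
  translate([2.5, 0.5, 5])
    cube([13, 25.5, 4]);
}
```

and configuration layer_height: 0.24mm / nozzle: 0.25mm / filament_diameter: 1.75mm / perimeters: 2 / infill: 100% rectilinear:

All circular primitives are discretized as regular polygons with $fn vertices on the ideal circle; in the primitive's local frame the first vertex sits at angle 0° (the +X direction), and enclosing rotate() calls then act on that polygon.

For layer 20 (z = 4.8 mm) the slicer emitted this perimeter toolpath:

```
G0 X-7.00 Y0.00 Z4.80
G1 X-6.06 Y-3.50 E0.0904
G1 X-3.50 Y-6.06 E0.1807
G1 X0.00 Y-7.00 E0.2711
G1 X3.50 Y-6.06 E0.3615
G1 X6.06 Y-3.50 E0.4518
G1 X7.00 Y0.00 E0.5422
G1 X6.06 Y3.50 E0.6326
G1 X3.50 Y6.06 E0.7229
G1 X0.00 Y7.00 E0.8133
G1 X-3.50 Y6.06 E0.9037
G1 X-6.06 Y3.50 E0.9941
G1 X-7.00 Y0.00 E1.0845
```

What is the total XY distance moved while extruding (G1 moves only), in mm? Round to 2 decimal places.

43.47 mm

Sum the Euclidean lengths of each G1 segment: total = 43.47 mm.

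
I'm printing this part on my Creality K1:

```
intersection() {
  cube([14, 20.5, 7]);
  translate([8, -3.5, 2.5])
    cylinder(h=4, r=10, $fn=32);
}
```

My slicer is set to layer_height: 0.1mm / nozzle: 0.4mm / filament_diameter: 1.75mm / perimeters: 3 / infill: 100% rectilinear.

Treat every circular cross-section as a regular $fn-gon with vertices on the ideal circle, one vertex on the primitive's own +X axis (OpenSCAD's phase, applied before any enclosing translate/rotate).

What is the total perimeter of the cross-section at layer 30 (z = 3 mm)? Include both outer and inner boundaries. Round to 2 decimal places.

36.65 mm

At z = 3 mm: the cube (footprint 14×20.5) is included at this height (perimeter 69.00 mm); the r=10 cylinder at (8, -3.5) gives a regular 32-gon of circumradius 10 (constant along its height) (perimeter = 2·32·10.000·sin(180°/32) = 62.73 mm); After intersecting: the r=10 cylinder at (8, -3.5) partially overlaps the 14×20.5 cube; clipping to the common part keeps 77.03 mm² — boundary = 36.65 mm. Overall, the cross-section is a single solid region. Total boundary length (outer) = 36.65 mm.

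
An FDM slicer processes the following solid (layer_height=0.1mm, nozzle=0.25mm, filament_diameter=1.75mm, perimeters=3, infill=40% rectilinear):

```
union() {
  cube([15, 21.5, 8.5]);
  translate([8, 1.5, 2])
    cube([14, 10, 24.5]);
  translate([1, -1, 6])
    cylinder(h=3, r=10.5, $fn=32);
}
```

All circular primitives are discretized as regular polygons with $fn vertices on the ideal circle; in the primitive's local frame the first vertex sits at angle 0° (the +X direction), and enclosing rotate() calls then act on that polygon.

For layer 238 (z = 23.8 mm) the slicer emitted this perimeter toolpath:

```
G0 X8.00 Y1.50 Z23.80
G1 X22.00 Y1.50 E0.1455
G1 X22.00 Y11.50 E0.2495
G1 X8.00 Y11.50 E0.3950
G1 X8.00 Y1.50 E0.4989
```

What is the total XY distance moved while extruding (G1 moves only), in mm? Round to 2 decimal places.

Sum the Euclidean lengths of each G1 segment: total = 48.00 mm.

48.00 mm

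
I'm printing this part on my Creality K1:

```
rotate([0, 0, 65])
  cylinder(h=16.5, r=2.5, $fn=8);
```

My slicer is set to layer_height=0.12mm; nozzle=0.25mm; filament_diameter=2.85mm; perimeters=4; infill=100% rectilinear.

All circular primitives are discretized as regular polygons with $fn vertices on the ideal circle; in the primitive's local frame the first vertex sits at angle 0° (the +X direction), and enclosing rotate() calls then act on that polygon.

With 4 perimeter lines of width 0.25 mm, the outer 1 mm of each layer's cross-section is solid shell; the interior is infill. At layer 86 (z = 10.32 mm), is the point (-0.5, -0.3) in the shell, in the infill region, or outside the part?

At z = 10.32 mm: the r=2.5 cylinder gives a regular 8-gon of circumradius 2.5 (constant along its height); (whole slice rotated 65° about Z — lengths, areas and connectivity unchanged). Overall, the cross-section is a single solid region. Undo the 65° rotation: the query point maps to (-0.483, 0.326) in the un-rotated model frame. The nearest boundary edge runs (-1.77, 1.77)→(-2.50, 0.00); distance from the point to it = 1.74 mm. The point is inside the cross-section and 1.74 mm from the nearest boundary — more than the 1 mm shell width (4 × 0.25), so it's in the infill interior.

infill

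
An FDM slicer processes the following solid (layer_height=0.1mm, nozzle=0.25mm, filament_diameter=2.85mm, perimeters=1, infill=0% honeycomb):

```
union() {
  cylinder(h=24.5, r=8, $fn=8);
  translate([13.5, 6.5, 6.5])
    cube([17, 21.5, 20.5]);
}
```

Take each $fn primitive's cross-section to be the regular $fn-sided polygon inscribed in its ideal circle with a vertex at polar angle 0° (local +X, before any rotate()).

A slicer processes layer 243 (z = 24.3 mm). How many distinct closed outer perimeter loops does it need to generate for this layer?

2

At z = 24.3 mm: the r=8 cylinder contributes a regular 8-gon of circumradius 8; the cube at (13.5, 6.5) is present — its section is the full 17×21.5 rectangle; Merging all regions: the 2 present regions are separate (no shared area or edge), so areas and boundary lengths simply add and each stays a separate island — 2 connected regions. The result has 2 disconnected regions.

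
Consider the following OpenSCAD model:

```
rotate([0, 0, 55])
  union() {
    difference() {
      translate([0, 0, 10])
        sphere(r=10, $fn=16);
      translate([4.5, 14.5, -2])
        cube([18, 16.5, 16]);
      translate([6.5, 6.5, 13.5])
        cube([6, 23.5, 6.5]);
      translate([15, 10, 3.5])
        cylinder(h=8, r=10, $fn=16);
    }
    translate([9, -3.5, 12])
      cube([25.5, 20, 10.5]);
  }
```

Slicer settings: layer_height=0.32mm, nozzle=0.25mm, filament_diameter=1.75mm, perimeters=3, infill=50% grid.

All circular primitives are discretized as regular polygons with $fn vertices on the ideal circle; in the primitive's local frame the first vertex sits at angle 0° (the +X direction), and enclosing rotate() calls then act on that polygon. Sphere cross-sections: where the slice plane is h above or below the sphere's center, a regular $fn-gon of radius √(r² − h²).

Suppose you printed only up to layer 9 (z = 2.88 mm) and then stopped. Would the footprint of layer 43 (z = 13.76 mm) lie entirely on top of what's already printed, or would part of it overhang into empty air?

part overhangs

Compare the two slices. At z = 2.88: the r=10 sphere slices to a regular 16-gon of circumradius 7.022 (√(r²−h²) with h=7.12 from center) (area = (16/2)·7.022²·sin(360°/16) = 150.95 mm²); the 18×16.5 cube at (4.5, 14.5) contributes its full rectangle (area 297.00 mm²); the cube at (6.5, 6.5) does not reach this height (z outside [13.5, 20]); the cylinder at (15, 10) does not reach this height (z outside [3.5, 11.5]); Subtracting the remaining from the first: starting from the r=10 sphere (150.95 mm²), the 18×16.5 cube at (4.5, 14.5) misses the remaining region (no effect) — area = 150.95 mm²; the cube at (9, -3.5) is not intersected at this z (z outside [12, 22.5]); Taking the union: only that combined region is present, so the union is just that shape — area = 150.95 mm²; (rotated 55° about Z; rotation is an isometry so areas/perimeters/island counts are preserved). At z = 13.76: the r=10 sphere contributes a regular 16-gon of circumradius √(10²−3.76²) = 9.266 (area = (16/2)·9.266²·sin(360°/16) = 262.86 mm²); the cube at (4.5, 14.5) is present — its section is the full 18×16.5 rectangle (area 297.00 mm²); the cube at (6.5, 6.5) (footprint 6×23.5) is included at this height (area 141.00 mm²); the cylinder at (15, 10) is not intersected at this z (z outside [3.5, 11.5]); Taking the first minus the rest: starting from the r=10 sphere (262.86 mm²), the 18×16.5 cube at (4.5, 14.5) misses the remaining region (no effect); the 6×23.5 cube at (6.5, 6.5) partially overlaps it — only the 0.00 mm² overlap (of its 141.00 mm²) is removed, clipping the outline — area = 262.86 mm²; the cube at (9, -3.5) is present — its section is the full 25.5×20 rectangle (area 510.00 mm²); Taking the union: the regions partially overlap — summed areas 772.86 mm² minus the doubly-counted overlap 0.36 mm² gives 772.50 mm² — area = 772.50 mm²; (rotated 55° about Z; rotation is an isometry so areas/perimeters/island counts are preserved). Checking containment: at z = 13.76 the cross-section extends beyond the z = 2.88 cross-section by about 621.56 mm².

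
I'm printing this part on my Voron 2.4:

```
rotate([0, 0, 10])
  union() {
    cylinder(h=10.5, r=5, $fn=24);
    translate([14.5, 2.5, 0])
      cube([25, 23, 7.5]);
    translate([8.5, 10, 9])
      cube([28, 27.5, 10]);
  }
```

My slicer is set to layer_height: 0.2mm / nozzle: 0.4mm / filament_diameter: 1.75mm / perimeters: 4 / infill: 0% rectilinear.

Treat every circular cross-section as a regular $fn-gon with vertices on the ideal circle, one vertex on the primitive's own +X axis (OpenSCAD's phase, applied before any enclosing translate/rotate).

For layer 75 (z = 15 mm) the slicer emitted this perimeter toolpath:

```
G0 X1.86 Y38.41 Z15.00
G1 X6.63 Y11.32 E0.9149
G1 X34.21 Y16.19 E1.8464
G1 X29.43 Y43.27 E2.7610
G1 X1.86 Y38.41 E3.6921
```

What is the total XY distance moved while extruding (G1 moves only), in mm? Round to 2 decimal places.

111.01 mm

Sum the Euclidean lengths of each G1 segment: total = 111.01 mm.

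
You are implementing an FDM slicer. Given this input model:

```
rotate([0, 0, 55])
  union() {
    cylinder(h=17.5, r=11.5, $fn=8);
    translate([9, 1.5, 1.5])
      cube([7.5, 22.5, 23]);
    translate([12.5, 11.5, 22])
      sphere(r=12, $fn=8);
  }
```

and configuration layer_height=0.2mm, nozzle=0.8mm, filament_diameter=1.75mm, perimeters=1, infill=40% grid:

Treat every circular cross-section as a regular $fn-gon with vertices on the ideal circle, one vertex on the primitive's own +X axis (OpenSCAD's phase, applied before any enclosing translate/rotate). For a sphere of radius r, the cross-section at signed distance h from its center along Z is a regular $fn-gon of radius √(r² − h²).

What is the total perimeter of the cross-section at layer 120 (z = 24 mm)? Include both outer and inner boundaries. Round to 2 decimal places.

76.27 mm

At z = 24 mm: the cylinder does not reach this height (z outside [0, 17.5]); the cube at (9, 1.5) (footprint 7.5×22.5) is included at this height (perimeter 60.00 mm); the r=12 sphere at (12.5, 11.5) slices to a regular 8-gon of circumradius 11.832 (√(r²−h²) with h=2 from center) (perimeter = 2·8·11.832·sin(180°/8) = 72.45 mm); Taking the union: the regions partially overlap (shared area 157.89 mm²), so the edge portions inside another operand are dropped and the merged outline is re-measured after clipping — boundary = 76.27 mm; (rotated 55° about Z; rotation is an isometry so areas/perimeters/island counts are preserved). Overall, the cross-section is a single solid region. Total boundary length (outer) = 76.27 mm.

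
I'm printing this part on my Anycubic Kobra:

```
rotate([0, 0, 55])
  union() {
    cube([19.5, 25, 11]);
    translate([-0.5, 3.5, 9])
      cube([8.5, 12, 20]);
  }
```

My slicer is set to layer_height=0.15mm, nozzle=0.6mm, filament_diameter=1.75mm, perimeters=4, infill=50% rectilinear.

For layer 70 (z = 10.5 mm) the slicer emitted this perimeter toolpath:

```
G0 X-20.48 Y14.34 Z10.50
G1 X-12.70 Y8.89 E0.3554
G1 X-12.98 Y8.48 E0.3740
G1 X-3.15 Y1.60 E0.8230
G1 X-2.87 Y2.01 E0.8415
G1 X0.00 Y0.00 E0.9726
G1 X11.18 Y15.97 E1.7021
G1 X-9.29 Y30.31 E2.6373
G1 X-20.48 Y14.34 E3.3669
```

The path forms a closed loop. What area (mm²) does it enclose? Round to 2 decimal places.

Apply the shoelace formula to the sequence of (X, Y) vertices; enclosed area = 493.35 mm².

493.35 mm²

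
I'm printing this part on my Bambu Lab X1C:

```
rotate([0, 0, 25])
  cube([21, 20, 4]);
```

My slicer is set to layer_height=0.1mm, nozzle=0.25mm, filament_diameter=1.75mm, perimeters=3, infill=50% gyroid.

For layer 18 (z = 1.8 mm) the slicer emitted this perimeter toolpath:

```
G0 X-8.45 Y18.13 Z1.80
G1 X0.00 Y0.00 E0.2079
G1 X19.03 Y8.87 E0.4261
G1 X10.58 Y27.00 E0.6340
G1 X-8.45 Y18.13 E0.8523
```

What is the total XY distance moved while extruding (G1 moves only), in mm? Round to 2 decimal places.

Sum the Euclidean lengths of each G1 segment: total = 82.00 mm.

82.00 mm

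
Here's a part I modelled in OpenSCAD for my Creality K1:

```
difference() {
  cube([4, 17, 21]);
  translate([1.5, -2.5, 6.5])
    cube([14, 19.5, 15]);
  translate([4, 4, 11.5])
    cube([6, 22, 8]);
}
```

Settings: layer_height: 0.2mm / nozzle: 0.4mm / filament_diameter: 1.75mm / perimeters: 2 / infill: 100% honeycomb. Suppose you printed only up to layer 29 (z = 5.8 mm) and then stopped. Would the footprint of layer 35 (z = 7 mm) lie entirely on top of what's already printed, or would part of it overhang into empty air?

Compare the two slices. At z = 5.8: the 4×17 cube contributes its full rectangle (area 68.00 mm²); the cube at (1.5, -2.5) is absent (z outside [6.5, 21.5]); the cube at (4, 4) is not intersected at this z (z outside [11.5, 19.5]); Taking the first minus the rest: none of the subtracted shapes is present at this height, so the 4×17 cube is unchanged — area = 68.00 mm². At z = 7: the 4×17 cube contributes its full rectangle (area 68.00 mm²); the cube at (1.5, -2.5) (footprint 14×19.5) is included at this height (area 273.00 mm²); the cube at (4, 4) is absent (z outside [11.5, 19.5]); After the difference (first − rest): starting from the 4×17 cube (68.00 mm²), the 14×19.5 cube at (1.5, -2.5) partially overlaps it — only the 42.50 mm² overlap (of its 273.00 mm²) is removed, clipping the outline — area = 25.50 mm². Checking containment: the cross-section at z = 7 is a subset of the cross-section at z = 5.8.

entirely on top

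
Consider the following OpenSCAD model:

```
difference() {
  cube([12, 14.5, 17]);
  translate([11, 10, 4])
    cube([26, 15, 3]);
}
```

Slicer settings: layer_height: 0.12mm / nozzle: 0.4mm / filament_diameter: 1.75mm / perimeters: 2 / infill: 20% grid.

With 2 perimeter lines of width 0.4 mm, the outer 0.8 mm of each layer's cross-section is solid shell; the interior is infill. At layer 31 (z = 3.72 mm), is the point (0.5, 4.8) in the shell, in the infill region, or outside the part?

shell

At z = 3.72 mm: the cube (footprint 12×14.5) is included at this height; the cube at (11, 10) is absent (z outside [4, 7]); Subtracting the remaining from the first: none of the subtracted shapes is present at this height, so the 12×14.5 cube is unchanged — 1 connected region. Overall, the cross-section is a single solid region. The nearest boundary edge runs (0.00, 14.50)→(0.00, 0.00); distance from the point to it = 0.50 mm. The point is inside the cross-section, 0.50 mm from the nearest boundary — within the 0.8 mm shell band (2 × 0.4).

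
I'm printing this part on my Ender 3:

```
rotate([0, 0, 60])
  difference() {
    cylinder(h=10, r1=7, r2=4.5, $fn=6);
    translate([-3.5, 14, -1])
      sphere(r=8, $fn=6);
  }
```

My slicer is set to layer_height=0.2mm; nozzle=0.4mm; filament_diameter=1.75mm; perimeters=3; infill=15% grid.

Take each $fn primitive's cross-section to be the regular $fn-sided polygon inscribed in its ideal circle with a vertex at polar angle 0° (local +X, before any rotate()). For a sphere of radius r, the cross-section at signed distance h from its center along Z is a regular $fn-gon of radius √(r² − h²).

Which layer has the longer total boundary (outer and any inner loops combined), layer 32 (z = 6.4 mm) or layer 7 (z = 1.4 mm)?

Layer 32 (z = 6.4): the cone (r1=7→r2=4.5) has section circumradius 5.400 here — a regular 6-gon (perimeter = 2·6·5.400·sin(180°/6) = 32.40 mm); the sphere at (-3.5, 14): section is a regular 6-gon, circumradius = √(r²−h²) = √(8²−7.4²) = 3.040 (perimeter = 2·6·3.040·sin(180°/6) = 18.24 mm); Subtracting the remaining from the first: starting from the cone, the r=8 sphere at (-3.5, 14) misses the remaining region (no effect) — boundary = 32.40 mm; (whole slice rotated 60° about Z — lengths, areas and connectivity unchanged). So its perimeter = 32.40 mm. Layer 7 (z = 1.4): the cone: at t=0.140 of its height the radius interpolates to r₁+(r₂−r₁)t = 6.650, giving a regular 6-gon of that circumradius (perimeter = 2·6·6.650·sin(180°/6) = 39.90 mm); the sphere at (-3.5, 14): section is a regular 6-gon, circumradius = √(r²−h²) = √(8²−2.4²) = 7.632 (perimeter = 2·6·7.632·sin(180°/6) = 45.79 mm); Subtracting the remaining from the first: starting from the cone, the r=8 sphere at (-3.5, 14) misses the remaining region (no effect) — boundary = 39.90 mm; (rotated 60° about Z; rotation is an isometry so areas/perimeters/island counts are preserved). So its perimeter = 39.90 mm. Layer 7 is larger (39.90 vs 32.40 mm).

layer 7 (z = 1.4 mm)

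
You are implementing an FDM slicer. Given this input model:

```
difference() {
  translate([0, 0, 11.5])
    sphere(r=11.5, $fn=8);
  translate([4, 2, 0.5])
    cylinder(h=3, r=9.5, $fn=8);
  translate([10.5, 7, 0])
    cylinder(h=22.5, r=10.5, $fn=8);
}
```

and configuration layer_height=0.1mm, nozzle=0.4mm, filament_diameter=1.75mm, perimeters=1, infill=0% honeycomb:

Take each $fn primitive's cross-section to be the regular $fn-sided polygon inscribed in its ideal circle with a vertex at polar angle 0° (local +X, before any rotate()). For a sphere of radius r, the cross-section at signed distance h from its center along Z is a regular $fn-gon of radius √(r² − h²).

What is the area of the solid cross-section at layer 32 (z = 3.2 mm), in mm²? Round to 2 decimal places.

40.05 mm²

At z = 3.2 mm: the r=11.5 sphere contributes a regular 8-gon of circumradius √(11.5²−8.3²) = 7.960 (area = (8/2)·7.960²·sin(360°/8) = 179.21 mm²); the r=9.5 cylinder at (4, 2) contributes a regular 8-gon of circumradius 9.5 (area = (8/2)·9.500²·sin(360°/8) = 255.27 mm²); the r=10.5 cylinder at (10.5, 7) contributes a regular 8-gon of circumradius 10.5 (area = (8/2)·10.500²·sin(360°/8) = 311.83 mm²); After the difference (first − rest): starting from the r=11.5 sphere (179.21 mm²), the r=9.5 cylinder at (4, 2) partially overlaps it — only the 139.16 mm² overlap (of its 255.27 mm²) is removed, clipping the outline; the r=10.5 cylinder at (10.5, 7) misses the remaining region (no effect) — area = 40.05 mm². Overall, the cross-section is a single solid region. Net area = 40.05 mm².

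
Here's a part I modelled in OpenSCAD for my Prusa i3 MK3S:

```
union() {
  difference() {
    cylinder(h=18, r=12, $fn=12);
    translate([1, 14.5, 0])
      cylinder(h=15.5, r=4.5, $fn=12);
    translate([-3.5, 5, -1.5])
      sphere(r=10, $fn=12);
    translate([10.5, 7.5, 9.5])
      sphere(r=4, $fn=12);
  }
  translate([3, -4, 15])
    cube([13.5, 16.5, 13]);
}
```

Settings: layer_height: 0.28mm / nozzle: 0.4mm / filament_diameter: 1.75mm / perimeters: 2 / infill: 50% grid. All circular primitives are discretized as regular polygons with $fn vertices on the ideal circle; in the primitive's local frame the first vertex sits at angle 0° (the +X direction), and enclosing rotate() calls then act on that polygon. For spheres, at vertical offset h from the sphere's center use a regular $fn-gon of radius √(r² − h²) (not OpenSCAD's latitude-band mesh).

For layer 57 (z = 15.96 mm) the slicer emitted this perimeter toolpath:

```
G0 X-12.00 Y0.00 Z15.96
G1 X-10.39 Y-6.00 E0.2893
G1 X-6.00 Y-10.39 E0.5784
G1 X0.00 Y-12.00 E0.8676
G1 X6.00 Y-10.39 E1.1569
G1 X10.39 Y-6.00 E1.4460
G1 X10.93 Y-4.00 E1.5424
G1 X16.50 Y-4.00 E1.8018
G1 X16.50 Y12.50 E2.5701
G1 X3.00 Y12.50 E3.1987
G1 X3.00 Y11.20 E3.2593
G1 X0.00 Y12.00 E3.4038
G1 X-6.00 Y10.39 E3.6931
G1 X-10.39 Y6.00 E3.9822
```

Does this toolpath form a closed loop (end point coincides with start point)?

Start point (G0): (-12.00, 0.00). End point (last G1): the path does not return to the start — open.

no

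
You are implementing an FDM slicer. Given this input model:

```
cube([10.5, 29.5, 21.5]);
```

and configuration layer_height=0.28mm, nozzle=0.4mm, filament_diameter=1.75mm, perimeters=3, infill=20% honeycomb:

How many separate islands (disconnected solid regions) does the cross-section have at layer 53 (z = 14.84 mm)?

1

At z = 14.84 mm: the 10.5×29.5 cube contributes its full rectangle. Overall, the cross-section is a single solid region. Island count = 1.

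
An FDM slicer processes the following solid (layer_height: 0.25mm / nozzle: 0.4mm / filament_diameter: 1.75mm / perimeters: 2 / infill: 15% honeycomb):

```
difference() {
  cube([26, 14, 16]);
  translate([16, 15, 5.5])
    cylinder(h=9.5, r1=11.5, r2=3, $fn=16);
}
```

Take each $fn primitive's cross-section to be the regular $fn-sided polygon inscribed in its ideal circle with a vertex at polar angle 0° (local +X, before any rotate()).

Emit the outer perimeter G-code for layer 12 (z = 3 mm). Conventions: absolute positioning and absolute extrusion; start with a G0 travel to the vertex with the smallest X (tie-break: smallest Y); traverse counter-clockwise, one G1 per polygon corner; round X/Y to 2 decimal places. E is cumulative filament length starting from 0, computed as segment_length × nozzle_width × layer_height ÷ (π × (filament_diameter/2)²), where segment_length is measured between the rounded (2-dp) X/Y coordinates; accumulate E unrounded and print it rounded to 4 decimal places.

At z = 3 mm: the cube (footprint 26×14) is included at this height; the cone at (16, 15) is not intersected at this z (z outside [5.5, 15]); After the difference (first − rest): none of the subtracted shapes is present at this height, so the 26×14 cube is unchanged — 1 connected region. The outline is a single polygon with 4 vertices. Extrusion per mm of travel: 0.4 × 0.25 / (π × 0.875²) = 0.041575. Accumulating E over each segment gives final E = 3.3260.

G0 X0.00 Y0.00 Z3.00
G1 X26.00 Y0.00 E1.0810
G1 X26.00 Y14.00 E1.6630
G1 X0.00 Y14.00 E2.7440
G1 X0.00 Y0.00 E3.3260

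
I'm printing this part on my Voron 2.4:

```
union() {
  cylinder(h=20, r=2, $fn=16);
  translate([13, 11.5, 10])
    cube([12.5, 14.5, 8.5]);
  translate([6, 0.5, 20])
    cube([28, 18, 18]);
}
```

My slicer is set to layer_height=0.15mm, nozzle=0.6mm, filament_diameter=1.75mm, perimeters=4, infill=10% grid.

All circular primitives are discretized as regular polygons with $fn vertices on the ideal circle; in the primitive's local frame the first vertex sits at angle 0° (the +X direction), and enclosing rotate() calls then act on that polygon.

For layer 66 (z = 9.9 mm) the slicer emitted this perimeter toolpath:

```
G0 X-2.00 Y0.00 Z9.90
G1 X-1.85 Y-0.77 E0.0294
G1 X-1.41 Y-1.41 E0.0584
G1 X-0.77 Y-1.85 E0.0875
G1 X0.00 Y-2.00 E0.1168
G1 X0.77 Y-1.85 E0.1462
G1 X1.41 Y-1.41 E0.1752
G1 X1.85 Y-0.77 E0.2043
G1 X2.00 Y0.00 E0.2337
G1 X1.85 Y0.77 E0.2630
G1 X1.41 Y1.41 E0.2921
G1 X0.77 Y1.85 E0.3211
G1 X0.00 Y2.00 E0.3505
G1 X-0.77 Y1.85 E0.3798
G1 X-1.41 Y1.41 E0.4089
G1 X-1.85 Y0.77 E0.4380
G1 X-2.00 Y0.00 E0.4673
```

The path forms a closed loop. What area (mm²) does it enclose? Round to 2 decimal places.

Apply the shoelace formula to the sequence of (X, Y) vertices; enclosed area = 12.25 mm².

12.25 mm²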